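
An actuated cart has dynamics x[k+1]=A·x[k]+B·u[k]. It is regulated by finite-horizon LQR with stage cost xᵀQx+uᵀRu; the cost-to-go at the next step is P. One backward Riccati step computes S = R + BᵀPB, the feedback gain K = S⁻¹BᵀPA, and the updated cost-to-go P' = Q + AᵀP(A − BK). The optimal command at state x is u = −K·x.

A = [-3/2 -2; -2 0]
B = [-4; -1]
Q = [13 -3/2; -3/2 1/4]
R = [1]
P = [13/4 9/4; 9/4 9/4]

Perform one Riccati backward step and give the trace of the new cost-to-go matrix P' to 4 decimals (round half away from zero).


BᵀP = [-15.2500 -11.2500]
S = R + BᵀPB = [1] + [72.2500] = [73.2500]
BᵀPA = [45.3750 30.5000]
K = S⁻¹·BᵀPA = [0.6195 0.4164]
A−BK = [0.9778 -0.3345; -1.3805 0.4164]
AᵀP(A−BK) = [1.7048 -0.1433; -0.1433 0.3003]
P' = Q + AᵀP(A−BK) = [14.7048 -1.6433; -1.6433 0.5503]
tr(P') = 15.2551

15.2551


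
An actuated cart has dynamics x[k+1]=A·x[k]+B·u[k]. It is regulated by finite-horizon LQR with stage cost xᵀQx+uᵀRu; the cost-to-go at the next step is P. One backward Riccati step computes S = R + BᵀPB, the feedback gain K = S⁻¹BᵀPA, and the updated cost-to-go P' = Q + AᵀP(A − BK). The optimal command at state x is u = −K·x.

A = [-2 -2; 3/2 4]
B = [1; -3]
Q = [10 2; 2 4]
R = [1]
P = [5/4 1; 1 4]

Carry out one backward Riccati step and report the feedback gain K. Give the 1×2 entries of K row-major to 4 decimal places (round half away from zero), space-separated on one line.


BᵀP = [-1.7500 -11.0000]
S = R + BᵀPB = [1] + [31.2500] = [32.2500]
BᵀPA = [-13.0000 -40.5000]
K = S⁻¹·BᵀPA = [-0.4031 -1.2558]
A−BK = [-1.5969 -0.7442; 0.2907 0.2326]
AᵀP(A−BK) = [2.7597 1.6744; 1.6744 2.1395]
P' = Q + AᵀP(A−BK) = [12.7597 3.6744; 3.6744 6.1395]
tr(P') = 18.8992

-0.4031 -1.2558


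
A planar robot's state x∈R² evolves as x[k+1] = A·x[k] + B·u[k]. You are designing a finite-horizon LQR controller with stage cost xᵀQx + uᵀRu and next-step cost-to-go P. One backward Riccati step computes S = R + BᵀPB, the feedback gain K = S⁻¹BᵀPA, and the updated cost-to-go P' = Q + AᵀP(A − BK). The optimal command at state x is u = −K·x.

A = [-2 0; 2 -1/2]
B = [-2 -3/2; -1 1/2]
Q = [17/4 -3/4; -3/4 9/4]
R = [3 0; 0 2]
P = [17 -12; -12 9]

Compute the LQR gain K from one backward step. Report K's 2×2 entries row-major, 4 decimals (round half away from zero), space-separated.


0.3483 0.0063 1.5520 -0.1902

BᵀP = [-22.0000 15.0000; -31.5000 22.5000]
S = R + BᵀPB = [3 0; 0 2] + [29.0000 40.5000; 40.5000 58.5000] = [32.0000 40.5000; 40.5000 60.5000]
BᵀPA = [74.0000 -7.5000; 108.0000 -11.2500]
K = S⁻¹·BᵀPA = [0.3483 0.0063; 1.5520 -0.1902]
A−BK = [1.0245 -0.2726; 1.5723 -0.3986]
AᵀP(A−BK) = [6.6137 -0.9281; -0.9281 0.1579]
P' = Q + AᵀP(A−BK) = [10.8637 -1.6781; -1.6781 2.4079]
tr(P') = 13.2716


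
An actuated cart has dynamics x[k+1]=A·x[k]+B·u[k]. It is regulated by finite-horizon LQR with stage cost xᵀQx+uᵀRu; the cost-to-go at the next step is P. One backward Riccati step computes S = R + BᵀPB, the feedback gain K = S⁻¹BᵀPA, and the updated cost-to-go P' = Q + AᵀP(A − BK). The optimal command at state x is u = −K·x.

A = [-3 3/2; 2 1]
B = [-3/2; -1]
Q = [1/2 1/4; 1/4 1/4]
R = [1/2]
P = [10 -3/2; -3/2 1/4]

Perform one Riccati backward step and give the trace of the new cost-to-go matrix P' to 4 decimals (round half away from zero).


BᵀP = [-13.5000 2.0000]
S = R + BᵀPB = [1/2] + [18.2500] = [18.7500]
BᵀPA = [44.5000 -18.2500]
K = S⁻¹·BᵀPA = [2.3733 -0.9733]
A−BK = [0.5600 0.0400; 4.3733 0.0267]
AᵀP(A−BK) = [3.3867 -1.1867; -1.1867 0.4867]
P' = Q + AᵀP(A−BK) = [3.8867 -0.9367; -0.9367 0.7367]
tr(P') = 4.6233

4.6233


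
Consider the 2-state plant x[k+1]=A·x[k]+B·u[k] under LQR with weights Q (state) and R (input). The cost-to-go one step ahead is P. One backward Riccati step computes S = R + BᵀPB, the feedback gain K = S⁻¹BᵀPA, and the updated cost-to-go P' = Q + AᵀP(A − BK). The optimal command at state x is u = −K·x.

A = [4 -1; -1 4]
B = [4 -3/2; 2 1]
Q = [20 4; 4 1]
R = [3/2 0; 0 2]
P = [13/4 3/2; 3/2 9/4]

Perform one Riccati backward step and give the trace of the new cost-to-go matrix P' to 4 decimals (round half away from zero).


33.0943

BᵀP = [16.0000 10.5000; -3.3750 0.0000]
S = R + BᵀPB = [3/2 0; 0 2] + [85.0000 -13.5000; -13.5000 5.0625] = [86.5000 -13.5000; -13.5000 7.0625]
BᵀPA = [53.5000 26.0000; -13.5000 3.3750]
K = S⁻¹·BᵀPA = [0.4563 0.5347; -1.0393 1.4999]
A−BK = [0.6159 -0.8888; -0.8733 1.4308]
AᵀP(A−BK) = [3.8077 -4.8561; -4.8561 8.2866]
P' = Q + AᵀP(A−BK) = [23.8077 -0.8561; -0.8561 9.2866]
tr(P') = 33.0943


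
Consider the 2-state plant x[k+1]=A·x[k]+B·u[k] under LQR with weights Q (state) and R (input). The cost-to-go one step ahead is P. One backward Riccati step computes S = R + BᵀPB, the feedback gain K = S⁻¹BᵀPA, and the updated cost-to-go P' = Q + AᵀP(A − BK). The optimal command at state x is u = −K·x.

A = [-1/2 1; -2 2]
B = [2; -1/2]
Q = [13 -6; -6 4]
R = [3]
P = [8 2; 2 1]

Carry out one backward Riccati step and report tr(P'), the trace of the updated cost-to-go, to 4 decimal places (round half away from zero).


BᵀP = [15.0000 3.5000]
S = R + BᵀPB = [3] + [28.2500] = [31.2500]
BᵀPA = [-14.5000 22.0000]
K = S⁻¹·BᵀPA = [-0.4640 0.7040]
A−BK = [0.4280 -0.4080; -2.2320 2.3520]
AᵀP(A−BK) = [3.2720 -3.7920; -3.7920 4.5120]
P' = Q + AᵀP(A−BK) = [16.2720 -9.7920; -9.7920 8.5120]
tr(P') = 24.7840

24.7840


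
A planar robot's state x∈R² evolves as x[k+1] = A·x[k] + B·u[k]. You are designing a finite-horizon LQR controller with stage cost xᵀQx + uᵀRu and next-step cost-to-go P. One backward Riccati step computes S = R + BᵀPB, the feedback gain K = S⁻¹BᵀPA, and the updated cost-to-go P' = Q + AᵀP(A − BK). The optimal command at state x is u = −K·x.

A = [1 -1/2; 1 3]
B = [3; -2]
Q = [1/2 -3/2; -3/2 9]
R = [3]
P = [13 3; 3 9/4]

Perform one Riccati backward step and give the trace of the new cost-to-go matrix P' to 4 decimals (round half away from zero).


30.0323

BᵀP = [33.0000 4.5000]
S = R + BᵀPB = [3] + [90.0000] = [93.0000]
BᵀPA = [37.5000 -3.0000]
K = S⁻¹·BᵀPA = [0.4032 -0.0323]
A−BK = [-0.2097 -0.4032; 1.8065 2.9355]
AᵀP(A−BK) = [6.1290 8.9597; 8.9597 14.4032]
P' = Q + AᵀP(A−BK) = [6.6290 7.4597; 7.4597 23.4032]
tr(P') = 30.0323


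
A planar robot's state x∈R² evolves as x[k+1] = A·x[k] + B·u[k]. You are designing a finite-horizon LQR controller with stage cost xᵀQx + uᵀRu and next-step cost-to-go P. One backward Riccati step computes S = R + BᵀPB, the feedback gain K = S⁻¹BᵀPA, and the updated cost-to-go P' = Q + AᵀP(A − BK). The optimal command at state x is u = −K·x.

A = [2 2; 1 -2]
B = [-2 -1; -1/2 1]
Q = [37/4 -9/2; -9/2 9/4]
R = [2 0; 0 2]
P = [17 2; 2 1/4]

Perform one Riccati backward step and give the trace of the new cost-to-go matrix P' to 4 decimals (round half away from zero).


BᵀP = [-35.0000 -4.1250; -15.0000 -1.7500]
S = R + BᵀPB = [2 0; 0 2] + [72.0625 30.8750; 30.8750 13.2500] = [74.0625 30.8750; 30.8750 15.2500]
BᵀPA = [-74.1250 -61.7500; -31.7500 -26.5000]
K = S⁻¹·BᵀPA = [-0.8521 -0.7010; -0.3569 -0.3186]
A−BK = [-0.0610 0.2795; 0.9308 -2.0319]
AᵀP(A−BK) = [1.7595 1.4275; 1.4275 1.2742]
P' = Q + AᵀP(A−BK) = [11.0095 -3.0725; -3.0725 3.5242]
tr(P') = 14.5337

14.5337


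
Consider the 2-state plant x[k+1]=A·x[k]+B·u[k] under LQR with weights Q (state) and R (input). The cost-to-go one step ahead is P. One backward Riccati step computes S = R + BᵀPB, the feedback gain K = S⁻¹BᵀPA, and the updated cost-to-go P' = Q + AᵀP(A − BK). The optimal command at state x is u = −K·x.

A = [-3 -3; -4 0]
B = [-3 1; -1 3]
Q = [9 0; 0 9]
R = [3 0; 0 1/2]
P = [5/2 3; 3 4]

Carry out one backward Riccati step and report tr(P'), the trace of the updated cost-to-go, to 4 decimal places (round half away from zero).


BᵀP = [-10.5000 -13.0000; 11.5000 15.0000]
S = R + BᵀPB = [3 0; 0 1/2] + [44.5000 -49.5000; -49.5000 56.5000] = [47.5000 -49.5000; -49.5000 57.0000]
BᵀPA = [83.5000 31.5000; -94.5000 -34.5000]
K = S⁻¹·BᵀPA = [0.3178 0.3411; -1.3819 -0.3090]
A−BK = [-0.6647 -1.6676; 0.4636 1.2682]
AᵀP(A−BK) = [1.3732 0.8134; 0.8134 1.0933]
P' = Q + AᵀP(A−BK) = [10.3732 0.8134; 0.8134 10.0933]
tr(P') = 20.4665

20.4665


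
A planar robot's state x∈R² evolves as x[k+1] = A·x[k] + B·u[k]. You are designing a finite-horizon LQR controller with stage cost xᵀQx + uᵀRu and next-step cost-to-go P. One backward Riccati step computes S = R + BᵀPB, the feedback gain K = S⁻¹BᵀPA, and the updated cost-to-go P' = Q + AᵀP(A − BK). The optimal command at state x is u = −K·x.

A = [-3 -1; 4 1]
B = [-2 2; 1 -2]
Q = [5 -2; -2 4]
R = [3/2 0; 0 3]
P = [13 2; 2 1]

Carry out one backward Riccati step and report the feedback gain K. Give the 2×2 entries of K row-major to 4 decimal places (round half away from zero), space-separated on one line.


0.6115 0.2675 -0.7516 -0.2038

BᵀP = [-24.0000 -3.0000; 22.0000 2.0000]
S = R + BᵀPB = [3/2 0; 0 3] + [45.0000 -42.0000; -42.0000 40.0000] = [46.5000 -42.0000; -42.0000 43.0000]
BᵀPA = [60.0000 21.0000; -58.0000 -20.0000]
K = S⁻¹·BᵀPA = [0.6115 0.2675; -0.7516 -0.2038]
A−BK = [-0.2739 -0.0573; 1.8854 0.3248]
AᵀP(A−BK) = [4.7197 1.1274; 1.1274 0.3057]
P' = Q + AᵀP(A−BK) = [9.7197 -0.8726; -0.8726 4.3057]
tr(P') = 14.0255


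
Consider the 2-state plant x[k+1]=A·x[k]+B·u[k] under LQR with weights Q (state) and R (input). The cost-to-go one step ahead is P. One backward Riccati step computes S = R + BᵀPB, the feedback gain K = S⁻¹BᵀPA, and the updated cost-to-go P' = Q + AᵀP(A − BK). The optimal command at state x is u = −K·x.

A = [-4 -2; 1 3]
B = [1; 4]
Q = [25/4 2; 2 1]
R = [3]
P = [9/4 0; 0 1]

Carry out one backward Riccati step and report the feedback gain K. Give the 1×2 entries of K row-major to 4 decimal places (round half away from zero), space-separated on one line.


-0.2353 0.3529

BᵀP = [2.2500 4.0000]
S = R + BᵀPB = [3] + [18.2500] = [21.2500]
BᵀPA = [-5.0000 7.5000]
K = S⁻¹·BᵀPA = [-0.2353 0.3529]
A−BK = [-3.7647 -2.3529; 1.9412 1.5882]
AᵀP(A−BK) = [35.8235 22.7647; 22.7647 15.3529]
P' = Q + AᵀP(A−BK) = [42.0735 24.7647; 24.7647 16.3529]
tr(P') = 58.4265


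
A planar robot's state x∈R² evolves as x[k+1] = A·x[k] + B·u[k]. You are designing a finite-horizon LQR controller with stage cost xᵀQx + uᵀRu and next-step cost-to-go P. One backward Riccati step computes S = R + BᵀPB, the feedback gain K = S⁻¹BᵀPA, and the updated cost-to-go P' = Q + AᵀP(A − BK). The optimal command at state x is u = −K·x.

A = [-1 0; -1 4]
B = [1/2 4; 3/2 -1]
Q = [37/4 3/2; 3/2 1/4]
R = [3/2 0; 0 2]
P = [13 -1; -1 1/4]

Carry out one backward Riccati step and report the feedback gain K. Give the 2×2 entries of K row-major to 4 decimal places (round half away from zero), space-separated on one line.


-0.1941 0.5456 -0.2055 -0.1282

BᵀP = [5.0000 -0.1250; 53.0000 -4.2500]
S = R + BᵀPB = [3/2 0; 0 2] + [2.3125 20.1250; 20.1250 216.2500] = [3.8125 20.1250; 20.1250 218.2500]
BᵀPA = [-4.8750 -0.5000; -48.7500 -17.0000]
K = S⁻¹·BᵀPA = [-0.1941 0.5456; -0.2055 -0.1282]
A−BK = [-0.0811 0.2400; -0.9144 3.0534]
AᵀP(A−BK) = [0.2871 -0.5901; -0.5901 2.0934]
P' = Q + AᵀP(A−BK) = [9.5371 0.9099; 0.9099 2.3434]
tr(P') = 11.8805


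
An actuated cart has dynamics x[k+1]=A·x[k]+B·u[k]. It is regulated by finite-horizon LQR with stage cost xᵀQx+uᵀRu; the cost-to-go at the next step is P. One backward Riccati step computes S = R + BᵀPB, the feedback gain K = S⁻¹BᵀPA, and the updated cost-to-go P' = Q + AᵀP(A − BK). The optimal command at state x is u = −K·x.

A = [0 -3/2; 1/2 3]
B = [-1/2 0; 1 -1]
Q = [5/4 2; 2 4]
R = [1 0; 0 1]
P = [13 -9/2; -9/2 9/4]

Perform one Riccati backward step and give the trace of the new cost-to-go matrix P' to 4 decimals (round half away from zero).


BᵀP = [-11.0000 4.5000; 4.5000 -2.2500]
S = R + BᵀPB = [1 0; 0 1] + [10.0000 -4.5000; -4.5000 2.2500] = [11.0000 -4.5000; -4.5000 3.2500]
BᵀPA = [2.2500 30.0000; -1.1250 -13.5000]
K = S⁻¹·BᵀPA = [0.1452 2.3710; -0.1452 -0.8710]
A−BK = [0.0726 -0.3145; 0.2097 -0.2419]
AᵀP(A−BK) = [0.0726 0.4355; 0.4355 7.1129]
P' = Q + AᵀP(A−BK) = [1.3226 2.4355; 2.4355 11.1129]
tr(P') = 12.4355

12.4355


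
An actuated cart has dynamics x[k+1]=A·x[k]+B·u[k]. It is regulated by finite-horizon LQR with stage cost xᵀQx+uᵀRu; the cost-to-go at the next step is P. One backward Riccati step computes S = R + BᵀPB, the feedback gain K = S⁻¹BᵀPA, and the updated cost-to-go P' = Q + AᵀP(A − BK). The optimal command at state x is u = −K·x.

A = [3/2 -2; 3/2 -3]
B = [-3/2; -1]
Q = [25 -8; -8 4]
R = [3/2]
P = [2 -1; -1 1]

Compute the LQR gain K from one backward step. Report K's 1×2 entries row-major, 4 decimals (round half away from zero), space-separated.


-0.5625 0.6250

BᵀP = [-2.0000 0.5000]
S = R + BᵀPB = [3/2] + [2.5000] = [4.0000]
BᵀPA = [-2.2500 2.5000]
K = S⁻¹·BᵀPA = [-0.5625 0.6250]
A−BK = [0.6563 -1.0625; 0.9375 -2.3750]
AᵀP(A−BK) = [0.9844 -1.5938; -1.5938 3.4375]
P' = Q + AᵀP(A−BK) = [25.9844 -9.5938; -9.5938 7.4375]
tr(P') = 33.4219


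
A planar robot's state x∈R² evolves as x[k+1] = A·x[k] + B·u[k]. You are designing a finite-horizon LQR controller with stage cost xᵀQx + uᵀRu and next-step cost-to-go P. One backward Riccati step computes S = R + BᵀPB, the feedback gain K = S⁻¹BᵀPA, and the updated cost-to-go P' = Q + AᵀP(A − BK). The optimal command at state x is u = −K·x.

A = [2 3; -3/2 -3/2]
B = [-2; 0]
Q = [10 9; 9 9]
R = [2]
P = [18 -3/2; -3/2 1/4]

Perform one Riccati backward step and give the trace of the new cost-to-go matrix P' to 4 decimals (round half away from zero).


BᵀP = [-36.0000 3.0000]
S = R + BᵀPB = [2] + [72.0000] = [74.0000]
BᵀPA = [-76.5000 -112.5000]
K = S⁻¹·BᵀPA = [-1.0338 -1.5203]
A−BK = [-0.0676 -0.0405; -1.5000 -1.5000]
AᵀP(A−BK) = [2.4780 3.5118; 3.5118 5.0321]
P' = Q + AᵀP(A−BK) = [12.4780 12.5118; 12.5118 14.0321]
tr(P') = 26.5101

26.5101


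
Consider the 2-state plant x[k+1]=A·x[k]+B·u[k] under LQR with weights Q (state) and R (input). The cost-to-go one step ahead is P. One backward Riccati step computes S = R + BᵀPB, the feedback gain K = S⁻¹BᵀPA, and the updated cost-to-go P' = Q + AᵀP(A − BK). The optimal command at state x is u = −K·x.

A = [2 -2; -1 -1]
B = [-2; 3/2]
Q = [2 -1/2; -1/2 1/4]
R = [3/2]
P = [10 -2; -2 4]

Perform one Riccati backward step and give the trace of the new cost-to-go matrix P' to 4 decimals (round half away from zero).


19.3380

BᵀP = [-23.0000 10.0000]
S = R + BᵀPB = [3/2] + [61.0000] = [62.5000]
BᵀPA = [-56.0000 36.0000]
K = S⁻¹·BᵀPA = [-0.8960 0.5760]
A−BK = [0.2080 -0.8480; 0.3440 -1.8640]
AᵀP(A−BK) = [1.8240 -3.7440; -3.7440 15.2640]
P' = Q + AᵀP(A−BK) = [3.8240 -4.2440; -4.2440 15.5140]
tr(P') = 19.3380


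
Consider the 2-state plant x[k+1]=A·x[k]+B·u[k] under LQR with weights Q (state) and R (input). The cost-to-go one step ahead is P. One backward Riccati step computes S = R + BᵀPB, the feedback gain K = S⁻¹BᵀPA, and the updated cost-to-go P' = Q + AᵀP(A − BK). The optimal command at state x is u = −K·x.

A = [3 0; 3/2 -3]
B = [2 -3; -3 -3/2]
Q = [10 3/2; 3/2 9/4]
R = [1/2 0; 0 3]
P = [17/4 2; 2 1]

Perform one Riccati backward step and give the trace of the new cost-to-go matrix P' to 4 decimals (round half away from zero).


15.6366

BᵀP = [2.5000 1.0000; -15.7500 -7.5000]
S = R + BᵀPB = [1/2 0; 0 3] + [2.0000 -9.0000; -9.0000 58.5000] = [2.5000 -9.0000; -9.0000 61.5000]
BᵀPA = [9.0000 -3.0000; -58.5000 22.5000]
K = S⁻¹·BᵀPA = [0.3711 0.2474; -0.8969 0.4021]
A−BK = [-0.4330 0.7113; 1.2680 -1.6546]
AᵀP(A−BK) = [2.6907 -1.2062; -1.2062 0.6959]
P' = Q + AᵀP(A−BK) = [12.6907 0.2938; 0.2938 2.9459]
tr(P') = 15.6366


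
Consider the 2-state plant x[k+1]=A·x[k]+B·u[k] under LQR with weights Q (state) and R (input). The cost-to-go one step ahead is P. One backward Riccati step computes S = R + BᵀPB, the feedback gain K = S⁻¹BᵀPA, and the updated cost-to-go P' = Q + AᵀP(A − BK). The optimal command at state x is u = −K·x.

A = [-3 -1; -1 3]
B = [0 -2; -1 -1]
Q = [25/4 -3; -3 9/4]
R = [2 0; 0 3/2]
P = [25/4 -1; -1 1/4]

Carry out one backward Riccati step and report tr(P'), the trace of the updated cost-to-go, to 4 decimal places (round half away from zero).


13.8961

BᵀP = [1.0000 -0.2500; -11.5000 1.7500]
S = R + BᵀPB = [2 0; 0 3/2] + [0.2500 -1.7500; -1.7500 21.2500] = [2.2500 -1.7500; -1.7500 22.7500]
BᵀPA = [-2.7500 -1.7500; 32.7500 16.7500]
K = S⁻¹·BᵀPA = [-0.1091 -0.2182; 1.4312 0.7195]
A−BK = [-0.1377 0.4390; 0.3221 3.5013]
AᵀP(A−BK) = [3.3292 1.8370; 1.8370 2.0669]
P' = Q + AᵀP(A−BK) = [9.5792 -1.1630; -1.1630 4.3169]
tr(P') = 13.8961


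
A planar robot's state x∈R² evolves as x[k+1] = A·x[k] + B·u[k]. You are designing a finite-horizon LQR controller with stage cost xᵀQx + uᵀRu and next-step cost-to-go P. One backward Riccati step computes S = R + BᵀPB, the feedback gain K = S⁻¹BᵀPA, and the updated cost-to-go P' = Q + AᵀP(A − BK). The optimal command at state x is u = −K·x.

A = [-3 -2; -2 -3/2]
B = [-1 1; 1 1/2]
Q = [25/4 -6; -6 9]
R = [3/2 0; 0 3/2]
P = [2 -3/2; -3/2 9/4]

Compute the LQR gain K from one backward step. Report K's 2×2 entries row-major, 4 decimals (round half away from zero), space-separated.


BᵀP = [-3.5000 3.7500; 1.2500 -0.3750]
S = R + BᵀPB = [3/2 0; 0 3/2] + [7.2500 -1.6250; -1.6250 1.0625] = [8.7500 -1.6250; -1.6250 2.5625]
BᵀPA = [3.0000 1.3750; -3.0000 -1.9375]
K = S⁻¹·BᵀPA = [0.1422 0.0190; -1.0806 -0.7441]
A−BK = [-1.7773 -1.2370; -1.6019 -1.1469]
AᵀP(A−BK) = [5.3318 3.7109; 3.7109 2.5948]
P' = Q + AᵀP(A−BK) = [11.5818 -2.2891; -2.2891 11.5948]
tr(P') = 23.1765

0.1422 0.0190 -1.0806 -0.7441


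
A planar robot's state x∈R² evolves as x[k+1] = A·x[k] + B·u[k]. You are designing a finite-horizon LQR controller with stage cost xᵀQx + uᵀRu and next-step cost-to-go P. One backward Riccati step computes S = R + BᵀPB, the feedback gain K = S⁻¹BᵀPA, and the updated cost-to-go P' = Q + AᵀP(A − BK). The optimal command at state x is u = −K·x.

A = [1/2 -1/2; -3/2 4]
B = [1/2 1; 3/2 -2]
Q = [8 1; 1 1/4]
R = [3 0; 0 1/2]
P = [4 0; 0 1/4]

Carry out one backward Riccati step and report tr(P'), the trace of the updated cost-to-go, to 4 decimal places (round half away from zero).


BᵀP = [2.0000 0.3750; 4.0000 -0.5000]
S = R + BᵀPB = [3 0; 0 1/2] + [1.5625 1.2500; 1.2500 5.0000] = [4.5625 1.2500; 1.2500 5.5000]
BᵀPA = [0.4375 0.5000; 2.7500 -4.0000]
K = S⁻¹·BᵀPA = [-0.0438 0.3293; 0.5100 -0.8021]
A−BK = [0.0120 0.1375; -0.4143 1.9017]
AᵀP(A−BK) = [0.1793 -0.4382; -0.4382 1.6268]
P' = Q + AᵀP(A−BK) = [8.1793 0.5618; 0.5618 1.8768]
tr(P') = 10.0561

10.0561


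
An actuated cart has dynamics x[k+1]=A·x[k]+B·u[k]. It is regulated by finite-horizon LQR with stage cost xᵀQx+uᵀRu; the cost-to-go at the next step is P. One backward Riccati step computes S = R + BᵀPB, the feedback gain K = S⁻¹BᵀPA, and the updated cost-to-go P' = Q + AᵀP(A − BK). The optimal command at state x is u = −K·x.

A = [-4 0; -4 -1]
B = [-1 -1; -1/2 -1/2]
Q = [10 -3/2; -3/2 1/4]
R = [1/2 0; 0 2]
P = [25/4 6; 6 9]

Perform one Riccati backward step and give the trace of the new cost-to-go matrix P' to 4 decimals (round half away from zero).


28.9916

BᵀP = [-9.2500 -10.5000; -9.2500 -10.5000]
S = R + BᵀPB = [1/2 0; 0 2] + [14.5000 14.5000; 14.5000 14.5000] = [15.0000 14.5000; 14.5000 16.5000]
BᵀPA = [79.0000 10.5000; 79.0000 10.5000]
K = S⁻¹·BᵀPA = [4.2416 0.5638; 1.0604 0.1409]
A−BK = [1.3020 0.7047; -1.3490 -0.6477]
AᵀP(A−BK) = [17.1409 4.3289; 4.3289 1.6007]
P' = Q + AᵀP(A−BK) = [27.1409 2.8289; 2.8289 1.8507]
tr(P') = 28.9916


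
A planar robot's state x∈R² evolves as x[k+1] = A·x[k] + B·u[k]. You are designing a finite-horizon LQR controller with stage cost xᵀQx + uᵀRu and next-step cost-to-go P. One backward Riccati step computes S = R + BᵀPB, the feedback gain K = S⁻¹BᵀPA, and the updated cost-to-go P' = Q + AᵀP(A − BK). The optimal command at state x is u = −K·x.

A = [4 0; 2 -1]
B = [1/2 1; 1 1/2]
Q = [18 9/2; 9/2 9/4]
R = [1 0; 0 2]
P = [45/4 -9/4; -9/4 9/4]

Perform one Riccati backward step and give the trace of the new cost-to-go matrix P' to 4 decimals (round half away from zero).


44.9323

BᵀP = [3.3750 1.1250; 10.1250 -1.1250]
S = R + BᵀPB = [1 0; 0 2] + [2.8125 3.9375; 3.9375 9.5625] = [3.8125 3.9375; 3.9375 11.5625]
BᵀPA = [15.7500 -1.1250; 38.2500 1.1250]
K = S⁻¹·BᵀPA = [1.1022 -0.6102; 2.9328 0.3051]
A−BK = [0.5161 0.0000; -0.5686 -0.5424]
AᵀP(A−BK) = [23.4620 2.4407; 2.4407 1.2203]
P' = Q + AᵀP(A−BK) = [41.4620 6.9407; 6.9407 3.4703]
tr(P') = 44.9323


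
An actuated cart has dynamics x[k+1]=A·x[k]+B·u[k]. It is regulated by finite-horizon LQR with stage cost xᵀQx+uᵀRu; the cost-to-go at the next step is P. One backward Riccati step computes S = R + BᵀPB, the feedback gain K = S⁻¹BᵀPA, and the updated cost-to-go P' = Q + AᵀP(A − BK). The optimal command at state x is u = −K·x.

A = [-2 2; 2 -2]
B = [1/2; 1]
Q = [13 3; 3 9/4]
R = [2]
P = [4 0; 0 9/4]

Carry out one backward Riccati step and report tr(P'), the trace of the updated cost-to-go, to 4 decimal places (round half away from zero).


BᵀP = [2.0000 2.2500]
S = R + BᵀPB = [2] + [3.2500] = [5.2500]
BᵀPA = [0.5000 -0.5000]
K = S⁻¹·BᵀPA = [0.0952 -0.0952]
A−BK = [-2.0476 2.0476; 1.9048 -1.9048]
AᵀP(A−BK) = [24.9524 -24.9524; -24.9524 24.9524]
P' = Q + AᵀP(A−BK) = [37.9524 -21.9524; -21.9524 27.2024]
tr(P') = 65.1548

65.1548


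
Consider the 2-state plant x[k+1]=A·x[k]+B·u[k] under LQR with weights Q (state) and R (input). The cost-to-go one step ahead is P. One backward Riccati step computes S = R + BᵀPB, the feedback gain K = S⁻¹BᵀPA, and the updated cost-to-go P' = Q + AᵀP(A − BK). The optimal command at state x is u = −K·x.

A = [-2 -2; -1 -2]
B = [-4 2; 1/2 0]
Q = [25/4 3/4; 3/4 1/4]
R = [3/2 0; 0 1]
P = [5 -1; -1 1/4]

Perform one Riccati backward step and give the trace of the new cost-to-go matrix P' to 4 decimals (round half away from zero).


BᵀP = [-20.5000 4.1250; 10.0000 -2.0000]
S = R + BᵀPB = [3/2 0; 0 1] + [84.0625 -41.0000; -41.0000 20.0000] = [85.5625 -41.0000; -41.0000 21.0000]
BᵀPA = [36.8750 32.7500; -18.0000 -16.0000]
K = S⁻¹·BᵀPA = [0.3141 0.2742; -0.2439 -0.2267]
A−BK = [-0.2558 -0.4501; -1.1570 -2.1371]
AᵀP(A−BK) = [0.2774 0.3108; 0.3108 0.3950]
P' = Q + AᵀP(A−BK) = [6.5274 1.0608; 1.0608 0.6450]
tr(P') = 7.1724

7.1724


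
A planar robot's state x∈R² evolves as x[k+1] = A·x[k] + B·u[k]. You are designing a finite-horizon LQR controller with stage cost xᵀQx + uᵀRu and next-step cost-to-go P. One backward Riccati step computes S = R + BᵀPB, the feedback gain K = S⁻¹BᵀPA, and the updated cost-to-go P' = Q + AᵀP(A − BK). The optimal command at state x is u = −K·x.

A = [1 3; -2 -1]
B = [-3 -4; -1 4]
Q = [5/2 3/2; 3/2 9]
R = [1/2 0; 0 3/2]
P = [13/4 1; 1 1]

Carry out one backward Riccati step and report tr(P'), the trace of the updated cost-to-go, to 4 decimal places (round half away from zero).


BᵀP = [-10.7500 -4.0000; -9.0000 0.0000]
S = R + BᵀPB = [1/2 0; 0 3/2] + [36.2500 27.0000; 27.0000 36.0000] = [36.7500 27.0000; 27.0000 37.5000]
BᵀPA = [-2.7500 -28.2500; -9.0000 -27.0000]
K = S⁻¹·BᵀPA = [0.2155 -0.5090; -0.3951 -0.3536]
A−BK = [0.0659 0.0589; -0.2039 -0.0947]
AᵀP(A−BK) = [0.2863 0.1684; 0.1684 0.3261]
P' = Q + AᵀP(A−BK) = [2.7863 1.6684; 1.6684 9.3261]
tr(P') = 12.1124

12.1124


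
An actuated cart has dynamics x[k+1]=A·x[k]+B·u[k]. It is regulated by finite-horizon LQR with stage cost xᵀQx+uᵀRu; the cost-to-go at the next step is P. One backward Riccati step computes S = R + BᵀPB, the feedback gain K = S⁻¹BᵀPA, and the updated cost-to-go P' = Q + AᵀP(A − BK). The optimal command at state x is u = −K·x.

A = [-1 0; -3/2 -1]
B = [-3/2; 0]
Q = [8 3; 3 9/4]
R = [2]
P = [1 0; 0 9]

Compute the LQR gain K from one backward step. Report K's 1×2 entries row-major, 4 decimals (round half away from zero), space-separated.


0.3529 0.0000

BᵀP = [-1.5000 0.0000]
S = R + BᵀPB = [2] + [2.2500] = [4.2500]
BᵀPA = [1.5000 0.0000]
K = S⁻¹·BᵀPA = [0.3529 0.0000]
A−BK = [-0.4706 0.0000; -1.5000 -1.0000]
AᵀP(A−BK) = [20.7206 13.5000; 13.5000 9.0000]
P' = Q + AᵀP(A−BK) = [28.7206 16.5000; 16.5000 11.2500]
tr(P') = 39.9706


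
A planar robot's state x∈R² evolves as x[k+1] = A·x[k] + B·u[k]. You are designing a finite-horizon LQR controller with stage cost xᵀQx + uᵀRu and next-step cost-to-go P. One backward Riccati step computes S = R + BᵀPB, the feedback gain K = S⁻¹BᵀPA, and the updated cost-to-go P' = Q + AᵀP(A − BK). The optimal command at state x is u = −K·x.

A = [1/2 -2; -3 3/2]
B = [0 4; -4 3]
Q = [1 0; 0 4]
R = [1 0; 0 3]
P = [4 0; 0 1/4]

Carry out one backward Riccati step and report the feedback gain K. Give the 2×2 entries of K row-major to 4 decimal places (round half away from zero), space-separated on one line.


BᵀP = [0.0000 -1.0000; 16.0000 0.7500]
S = R + BᵀPB = [1 0; 0 3] + [4.0000 -3.0000; -3.0000 66.2500] = [5.0000 -3.0000; -3.0000 69.2500]
BᵀPA = [3.0000 -1.5000; 5.7500 -30.8750]
K = S⁻¹·BᵀPA = [0.6672 -0.5827; 0.1119 -0.4711]
A−BK = [0.0523 -0.1156; -0.6672 0.5827]
AᵀP(A−BK) = [0.6049 -0.6683; -0.6683 1.1436]
P' = Q + AᵀP(A−BK) = [1.6049 -0.6683; -0.6683 5.1436]
tr(P') = 6.7485

0.6672 -0.5827 0.1119 -0.4711


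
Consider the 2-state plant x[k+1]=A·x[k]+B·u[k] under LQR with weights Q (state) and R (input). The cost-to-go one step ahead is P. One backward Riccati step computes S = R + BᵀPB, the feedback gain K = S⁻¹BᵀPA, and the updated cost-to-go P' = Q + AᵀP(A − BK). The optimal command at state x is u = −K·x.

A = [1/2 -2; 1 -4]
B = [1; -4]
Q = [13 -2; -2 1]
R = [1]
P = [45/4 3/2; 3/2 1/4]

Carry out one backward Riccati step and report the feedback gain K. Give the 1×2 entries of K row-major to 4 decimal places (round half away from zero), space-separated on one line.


BᵀP = [5.2500 0.5000]
S = R + BᵀPB = [1] + [3.2500] = [4.2500]
BᵀPA = [3.1250 -12.5000]
K = S⁻¹·BᵀPA = [0.7353 -2.9412]
A−BK = [-0.2353 0.9412; 3.9412 -15.7647]
AᵀP(A−BK) = [2.2647 -9.0588; -9.0588 36.2353]
P' = Q + AᵀP(A−BK) = [15.2647 -11.0588; -11.0588 37.2353]
tr(P') = 52.5000

0.7353 -2.9412


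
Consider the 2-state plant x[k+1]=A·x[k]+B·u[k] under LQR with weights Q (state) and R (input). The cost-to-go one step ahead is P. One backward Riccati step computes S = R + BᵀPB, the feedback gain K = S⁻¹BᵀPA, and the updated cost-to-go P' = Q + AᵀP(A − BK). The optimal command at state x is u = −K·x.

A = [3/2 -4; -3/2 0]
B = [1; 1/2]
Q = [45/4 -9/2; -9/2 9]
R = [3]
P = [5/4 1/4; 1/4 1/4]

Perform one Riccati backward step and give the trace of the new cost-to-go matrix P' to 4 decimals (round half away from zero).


BᵀP = [1.3750 0.3750]
S = R + BᵀPB = [3] + [1.5625] = [4.5625]
BᵀPA = [1.5000 -5.5000]
K = S⁻¹·BᵀPA = [0.3288 -1.2055]
A−BK = [1.1712 -2.7945; -1.6644 0.6027]
AᵀP(A−BK) = [1.7568 -4.1918; -4.1918 13.3699]
P' = Q + AᵀP(A−BK) = [13.0068 -8.6918; -8.6918 22.3699]
tr(P') = 35.3767

35.3767


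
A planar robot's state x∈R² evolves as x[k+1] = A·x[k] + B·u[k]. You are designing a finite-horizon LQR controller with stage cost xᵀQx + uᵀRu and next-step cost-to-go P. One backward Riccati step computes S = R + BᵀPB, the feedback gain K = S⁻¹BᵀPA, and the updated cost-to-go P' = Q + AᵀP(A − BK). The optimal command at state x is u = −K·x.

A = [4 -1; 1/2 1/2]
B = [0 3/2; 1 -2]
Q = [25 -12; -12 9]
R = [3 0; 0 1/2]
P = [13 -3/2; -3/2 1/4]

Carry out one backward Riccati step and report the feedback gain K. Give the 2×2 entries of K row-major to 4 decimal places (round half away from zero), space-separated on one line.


0.0838 -0.0087 2.2354 -0.6012

BᵀP = [-1.5000 0.2500; 22.5000 -2.7500]
S = R + BᵀPB = [3 0; 0 1/2] + [0.2500 -2.7500; -2.7500 39.2500] = [3.2500 -2.7500; -2.7500 39.7500]
BᵀPA = [-5.8750 1.6250; 88.6250 -23.8750]
K = S⁻¹·BᵀPA = [0.0838 -0.0087; 2.2354 -0.6012]
A−BK = [0.6470 -0.0982; 4.8869 -0.6937]
AᵀP(A−BK) = [4.4463 -0.9545; -0.9545 0.2223]
P' = Q + AᵀP(A−BK) = [29.4463 -12.9545; -12.9545 9.2223]
tr(P') = 38.6686


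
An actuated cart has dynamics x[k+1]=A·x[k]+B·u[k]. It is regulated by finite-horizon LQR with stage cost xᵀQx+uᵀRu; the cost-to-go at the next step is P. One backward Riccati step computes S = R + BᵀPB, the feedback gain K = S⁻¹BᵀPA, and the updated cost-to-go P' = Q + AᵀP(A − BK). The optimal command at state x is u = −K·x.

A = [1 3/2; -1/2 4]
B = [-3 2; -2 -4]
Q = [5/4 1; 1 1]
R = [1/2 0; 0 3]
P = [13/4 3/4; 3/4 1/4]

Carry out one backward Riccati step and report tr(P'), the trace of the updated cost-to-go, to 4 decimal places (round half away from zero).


2.9492

BᵀP = [-11.2500 -2.7500; 3.5000 0.5000]
S = R + BᵀPB = [1/2 0; 0 3] + [39.2500 -11.5000; -11.5000 5.0000] = [39.7500 -11.5000; -11.5000 8.0000]
BᵀPA = [-9.8750 -27.8750; 3.2500 7.2500]
K = S⁻¹·BᵀPA = [-0.2241 -0.7517; 0.0841 -0.1743]
A−BK = [0.1595 -0.4065; -0.6117 1.7995]
AᵀP(A−BK) = [0.0762 -0.0439; -0.0439 0.6230]
P' = Q + AᵀP(A−BK) = [1.3262 0.9561; 0.9561 1.6230]
tr(P') = 2.9492


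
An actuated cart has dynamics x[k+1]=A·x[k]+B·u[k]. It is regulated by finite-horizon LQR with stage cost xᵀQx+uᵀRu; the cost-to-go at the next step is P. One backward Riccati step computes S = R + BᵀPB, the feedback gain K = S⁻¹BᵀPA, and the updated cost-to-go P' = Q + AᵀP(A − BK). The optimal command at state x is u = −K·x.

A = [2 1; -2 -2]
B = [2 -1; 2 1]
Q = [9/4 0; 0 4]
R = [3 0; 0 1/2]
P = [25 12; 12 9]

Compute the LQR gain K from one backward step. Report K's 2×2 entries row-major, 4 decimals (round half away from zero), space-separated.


0.0222 -0.2279 -1.8372 -1.3613

BᵀP = [74.0000 42.0000; -13.0000 -3.0000]
S = R + BᵀPB = [3 0; 0 1/2] + [232.0000 -32.0000; -32.0000 10.0000] = [235.0000 -32.0000; -32.0000 10.5000]
BᵀPA = [64.0000 -10.0000; -20.0000 -7.0000]
K = S⁻¹·BᵀPA = [0.0222 -0.2279; -1.8372 -1.3613]
A−BK = [0.1185 0.0946; -0.2071 -0.1829]
AᵀP(A−BK) = [1.8372 1.3613; 1.3613 1.1919]
P' = Q + AᵀP(A−BK) = [4.0872 1.3613; 1.3613 5.1919]
tr(P') = 9.2791


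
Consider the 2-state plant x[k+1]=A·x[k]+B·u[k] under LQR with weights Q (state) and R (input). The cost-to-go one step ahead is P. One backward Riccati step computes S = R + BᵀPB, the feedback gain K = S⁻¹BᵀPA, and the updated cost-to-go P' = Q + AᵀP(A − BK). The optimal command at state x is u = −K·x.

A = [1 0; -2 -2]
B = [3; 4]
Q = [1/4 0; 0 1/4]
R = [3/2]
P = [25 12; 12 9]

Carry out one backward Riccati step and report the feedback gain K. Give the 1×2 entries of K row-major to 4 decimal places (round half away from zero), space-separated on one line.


BᵀP = [123.0000 72.0000]
S = R + BᵀPB = [3/2] + [657.0000] = [658.5000]
BᵀPA = [-21.0000 -144.0000]
K = S⁻¹·BᵀPA = [-0.0319 -0.2187]
A−BK = [1.0957 0.6560; -1.8724 -1.1253]
AᵀP(A−BK) = [12.3303 7.4077; 7.4077 4.5103]
P' = Q + AᵀP(A−BK) = [12.5803 7.4077; 7.4077 4.7603]
tr(P') = 17.3405

-0.0319 -0.2187


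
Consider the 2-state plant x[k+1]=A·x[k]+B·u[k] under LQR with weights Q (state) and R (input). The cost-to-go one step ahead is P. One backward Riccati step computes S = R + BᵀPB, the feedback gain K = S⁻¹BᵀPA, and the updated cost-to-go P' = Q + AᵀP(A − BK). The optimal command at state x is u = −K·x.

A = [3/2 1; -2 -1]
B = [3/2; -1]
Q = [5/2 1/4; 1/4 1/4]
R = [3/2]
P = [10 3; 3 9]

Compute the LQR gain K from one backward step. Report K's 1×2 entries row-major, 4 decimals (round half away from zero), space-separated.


BᵀP = [12.0000 -4.5000]
S = R + BᵀPB = [3/2] + [22.5000] = [24.0000]
BᵀPA = [27.0000 16.5000]
K = S⁻¹·BᵀPA = [1.1250 0.6875]
A−BK = [-0.1875 -0.0313; -0.8750 -0.3125]
AᵀP(A−BK) = [10.1250 3.9375; 3.9375 1.6563]
P' = Q + AᵀP(A−BK) = [12.6250 4.1875; 4.1875 1.9063]
tr(P') = 14.5313

1.1250 0.6875


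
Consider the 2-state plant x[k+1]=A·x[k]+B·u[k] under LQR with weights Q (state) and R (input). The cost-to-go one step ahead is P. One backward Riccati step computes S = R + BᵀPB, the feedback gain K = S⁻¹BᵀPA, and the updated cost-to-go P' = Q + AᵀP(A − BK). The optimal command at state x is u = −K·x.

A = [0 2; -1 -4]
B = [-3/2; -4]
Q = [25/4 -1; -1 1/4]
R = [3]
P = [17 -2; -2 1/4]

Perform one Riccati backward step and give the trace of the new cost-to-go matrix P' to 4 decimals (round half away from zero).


23.5500

BᵀP = [-17.5000 2.0000]
S = R + BᵀPB = [3] + [18.2500] = [21.2500]
BᵀPA = [-2.0000 -43.0000]
K = S⁻¹·BᵀPA = [-0.0941 -2.0235]
A−BK = [-0.1412 -1.0353; -1.3765 -12.0941]
AᵀP(A−BK) = [0.0618 0.9529; 0.9529 16.9882]
P' = Q + AᵀP(A−BK) = [6.3118 -0.0471; -0.0471 17.2382]
tr(P') = 23.5500


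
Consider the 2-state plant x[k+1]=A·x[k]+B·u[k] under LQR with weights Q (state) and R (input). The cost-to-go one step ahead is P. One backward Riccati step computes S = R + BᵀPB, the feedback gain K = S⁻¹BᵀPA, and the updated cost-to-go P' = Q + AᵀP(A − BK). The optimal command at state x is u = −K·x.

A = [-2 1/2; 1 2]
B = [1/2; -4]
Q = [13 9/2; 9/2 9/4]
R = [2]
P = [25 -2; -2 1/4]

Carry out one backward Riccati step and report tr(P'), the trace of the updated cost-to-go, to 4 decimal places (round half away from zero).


33.5123

BᵀP = [20.5000 -2.0000]
S = R + BᵀPB = [2] + [18.2500] = [20.2500]
BᵀPA = [-43.0000 6.2500]
K = S⁻¹·BᵀPA = [-2.1235 0.3086]
A−BK = [-0.9383 0.3457; -7.4938 3.2346]
AᵀP(A−BK) = [16.9414 -4.2284; -4.2284 1.3210]
P' = Q + AᵀP(A−BK) = [29.9414 0.2716; 0.2716 3.5710]
tr(P') = 33.5123


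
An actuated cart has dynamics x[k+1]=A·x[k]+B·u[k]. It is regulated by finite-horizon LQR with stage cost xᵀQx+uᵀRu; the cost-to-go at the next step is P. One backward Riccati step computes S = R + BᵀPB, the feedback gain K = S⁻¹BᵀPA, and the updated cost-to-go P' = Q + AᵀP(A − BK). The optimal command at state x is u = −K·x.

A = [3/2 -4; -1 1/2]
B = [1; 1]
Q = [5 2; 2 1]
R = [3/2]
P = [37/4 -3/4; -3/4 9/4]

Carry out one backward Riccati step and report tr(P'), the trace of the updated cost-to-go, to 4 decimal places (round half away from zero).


BᵀP = [8.5000 1.5000]
S = R + BᵀPB = [3/2] + [10.0000] = [11.5000]
BᵀPA = [11.2500 -33.2500]
K = S⁻¹·BᵀPA = [0.9783 -2.8913]
A−BK = [0.5217 -1.1087; -1.9783 3.3913]
AᵀP(A−BK) = [14.3071 -27.6603; -27.6603 55.4266]
P' = Q + AᵀP(A−BK) = [19.3071 -25.6603; -25.6603 56.4266]
tr(P') = 75.7337

75.7337


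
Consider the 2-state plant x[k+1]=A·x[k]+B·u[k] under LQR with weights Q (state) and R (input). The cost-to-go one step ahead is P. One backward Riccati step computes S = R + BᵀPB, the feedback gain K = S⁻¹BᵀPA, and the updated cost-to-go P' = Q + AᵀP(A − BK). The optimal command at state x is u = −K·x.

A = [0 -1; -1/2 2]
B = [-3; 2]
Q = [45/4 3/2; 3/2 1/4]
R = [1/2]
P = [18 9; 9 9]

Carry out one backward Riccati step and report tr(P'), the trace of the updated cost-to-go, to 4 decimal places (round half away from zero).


BᵀP = [-36.0000 -9.0000]
S = R + BᵀPB = [1/2] + [90.0000] = [90.5000]
BᵀPA = [4.5000 18.0000]
K = S⁻¹·BᵀPA = [0.0497 0.1989]
A−BK = [0.1492 -0.4033; -0.5994 1.6022]
AᵀP(A−BK) = [2.0262 -5.3950; -5.3950 14.4199]
P' = Q + AᵀP(A−BK) = [13.2762 -3.8950; -3.8950 14.6699]
tr(P') = 27.9461

27.9461


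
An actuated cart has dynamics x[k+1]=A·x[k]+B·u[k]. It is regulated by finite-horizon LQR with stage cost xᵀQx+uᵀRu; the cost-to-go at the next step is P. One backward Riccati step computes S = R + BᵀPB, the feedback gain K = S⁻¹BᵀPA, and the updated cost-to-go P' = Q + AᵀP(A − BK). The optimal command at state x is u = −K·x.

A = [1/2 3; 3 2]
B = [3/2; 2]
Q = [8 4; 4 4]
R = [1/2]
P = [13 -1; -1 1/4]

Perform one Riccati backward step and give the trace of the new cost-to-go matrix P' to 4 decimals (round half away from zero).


BᵀP = [17.5000 -1.0000]
S = R + BᵀPB = [1/2] + [24.2500] = [24.7500]
BᵀPA = [5.7500 50.5000]
K = S⁻¹·BᵀPA = [0.2323 2.0404]
A−BK = [0.1515 -0.0606; 2.5354 -2.0808]
AᵀP(A−BK) = [1.1641 -0.7323; -0.7323 2.9596]
P' = Q + AᵀP(A−BK) = [9.1641 3.2677; 3.2677 6.9596]
tr(P') = 16.1237

16.1237


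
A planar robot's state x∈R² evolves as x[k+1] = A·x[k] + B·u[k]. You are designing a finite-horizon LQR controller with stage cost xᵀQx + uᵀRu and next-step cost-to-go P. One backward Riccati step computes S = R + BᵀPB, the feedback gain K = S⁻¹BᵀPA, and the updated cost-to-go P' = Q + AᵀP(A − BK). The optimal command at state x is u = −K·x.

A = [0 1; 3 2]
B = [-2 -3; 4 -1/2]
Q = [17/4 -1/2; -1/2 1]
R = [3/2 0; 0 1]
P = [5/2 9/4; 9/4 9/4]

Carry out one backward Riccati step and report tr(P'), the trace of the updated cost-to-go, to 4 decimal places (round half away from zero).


6.6464

BᵀP = [4.0000 4.5000; -8.6250 -7.8750]
S = R + BᵀPB = [3/2 0; 0 1] + [10.0000 -14.2500; -14.2500 29.8125] = [11.5000 -14.2500; -14.2500 30.8125]
BᵀPA = [13.5000 13.0000; -23.6250 -24.3750]
K = S⁻¹·BᵀPA = [0.5243 0.3518; -0.5243 -0.6284]
A−BK = [-0.5243 -0.1816; 0.6408 0.2787]
AᵀP(A−BK) = [0.7864 0.6553; 0.6553 0.6099]
P' = Q + AᵀP(A−BK) = [5.0364 0.1553; 0.1553 1.6099]
tr(P') = 6.6464


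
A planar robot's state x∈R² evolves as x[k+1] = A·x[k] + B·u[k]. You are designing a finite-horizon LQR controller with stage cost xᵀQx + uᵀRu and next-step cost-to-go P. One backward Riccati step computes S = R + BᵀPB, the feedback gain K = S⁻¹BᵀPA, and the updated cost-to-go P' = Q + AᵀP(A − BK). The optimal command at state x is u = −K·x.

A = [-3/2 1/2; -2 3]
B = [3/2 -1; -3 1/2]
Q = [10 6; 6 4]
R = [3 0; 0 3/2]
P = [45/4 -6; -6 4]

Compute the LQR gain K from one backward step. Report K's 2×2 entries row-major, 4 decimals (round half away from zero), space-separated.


0.1448 -0.4830 0.6048 -0.2551

BᵀP = [34.8750 -21.0000; -14.2500 8.0000]
S = R + BᵀPB = [3 0; 0 3/2] + [115.3125 -45.3750; -45.3750 18.2500] = [118.3125 -45.3750; -45.3750 19.7500]
BᵀPA = [-10.3125 -45.5625; 5.3750 16.8750]
K = S⁻¹·BᵀPA = [0.1448 -0.4830; 0.6048 -0.2551]
A−BK = [-1.1124 0.9693; -1.8680 1.6787]
AᵀP(A−BK) = [3.5548 -3.0466; -3.0466 3.1134]
P' = Q + AᵀP(A−BK) = [13.5548 2.9534; 2.9534 7.1134]
tr(P') = 20.6682


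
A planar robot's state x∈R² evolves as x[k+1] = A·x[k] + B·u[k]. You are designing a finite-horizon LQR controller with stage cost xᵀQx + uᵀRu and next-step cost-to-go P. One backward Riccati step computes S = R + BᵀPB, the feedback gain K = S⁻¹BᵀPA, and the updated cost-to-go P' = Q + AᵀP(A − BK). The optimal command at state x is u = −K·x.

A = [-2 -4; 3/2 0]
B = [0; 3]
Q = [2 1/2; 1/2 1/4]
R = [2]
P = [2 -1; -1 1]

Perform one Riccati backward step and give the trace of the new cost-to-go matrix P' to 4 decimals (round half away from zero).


27.3864

BᵀP = [-3.0000 3.0000]
S = R + BᵀPB = [2] + [9.0000] = [11.0000]
BᵀPA = [10.5000 12.0000]
K = S⁻¹·BᵀPA = [0.9545 1.0909]
A−BK = [-2.0000 -4.0000; -1.3636 -3.2727]
AᵀP(A−BK) = [6.2273 10.5455; 10.5455 18.9091]
P' = Q + AᵀP(A−BK) = [8.2273 11.0455; 11.0455 19.1591]
tr(P') = 27.3864


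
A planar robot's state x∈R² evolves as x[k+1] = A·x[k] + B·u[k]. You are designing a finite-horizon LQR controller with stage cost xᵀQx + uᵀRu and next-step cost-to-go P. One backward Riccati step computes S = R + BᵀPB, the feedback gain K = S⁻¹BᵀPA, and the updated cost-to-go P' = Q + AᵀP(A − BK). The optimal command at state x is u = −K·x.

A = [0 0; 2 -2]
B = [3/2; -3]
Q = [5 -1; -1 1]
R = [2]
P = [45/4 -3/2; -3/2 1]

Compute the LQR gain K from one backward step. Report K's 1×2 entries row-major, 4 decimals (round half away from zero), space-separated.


-0.2108 0.2108

BᵀP = [21.3750 -5.2500]
S = R + BᵀPB = [2] + [47.8125] = [49.8125]
BᵀPA = [-10.5000 10.5000]
K = S⁻¹·BᵀPA = [-0.2108 0.2108]
A−BK = [0.3162 -0.3162; 1.3676 -1.3676]
AᵀP(A−BK) = [1.7867 -1.7867; -1.7867 1.7867]
P' = Q + AᵀP(A−BK) = [6.7867 -2.7867; -2.7867 2.7867]
tr(P') = 9.5734
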